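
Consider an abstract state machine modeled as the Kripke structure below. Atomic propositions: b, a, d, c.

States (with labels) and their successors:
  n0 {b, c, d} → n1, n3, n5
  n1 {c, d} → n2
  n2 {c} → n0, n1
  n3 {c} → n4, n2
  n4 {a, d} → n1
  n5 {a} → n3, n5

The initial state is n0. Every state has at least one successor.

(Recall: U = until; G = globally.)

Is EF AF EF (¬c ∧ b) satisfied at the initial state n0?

Does not hold

States satisfying AF EF (¬c ∧ b): ∅.
States satisfying EF AF EF (¬c ∧ b): ∅.
No suitable path/successor from n0 witnesses the formula.
n0 ∉ Sat(EF AF EF (¬c ∧ b)).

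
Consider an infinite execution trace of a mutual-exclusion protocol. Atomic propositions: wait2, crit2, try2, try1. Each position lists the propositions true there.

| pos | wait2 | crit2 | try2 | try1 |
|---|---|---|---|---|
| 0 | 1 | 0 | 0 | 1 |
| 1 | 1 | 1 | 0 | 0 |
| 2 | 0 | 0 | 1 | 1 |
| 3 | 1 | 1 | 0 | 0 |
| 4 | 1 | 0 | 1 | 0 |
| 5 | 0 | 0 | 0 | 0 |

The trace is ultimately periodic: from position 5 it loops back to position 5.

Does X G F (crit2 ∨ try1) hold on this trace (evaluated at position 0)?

The position after 0 is 1; G F (crit2 ∨ try1) is false there.

No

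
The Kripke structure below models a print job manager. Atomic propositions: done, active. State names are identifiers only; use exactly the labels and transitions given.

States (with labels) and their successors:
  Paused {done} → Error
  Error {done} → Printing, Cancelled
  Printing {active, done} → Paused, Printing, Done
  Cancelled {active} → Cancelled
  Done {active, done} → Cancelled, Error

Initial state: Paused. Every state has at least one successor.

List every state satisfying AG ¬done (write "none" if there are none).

{Cancelled}

States satisfying ¬done: {Cancelled}.
States satisfying AG ¬done: {Cancelled}.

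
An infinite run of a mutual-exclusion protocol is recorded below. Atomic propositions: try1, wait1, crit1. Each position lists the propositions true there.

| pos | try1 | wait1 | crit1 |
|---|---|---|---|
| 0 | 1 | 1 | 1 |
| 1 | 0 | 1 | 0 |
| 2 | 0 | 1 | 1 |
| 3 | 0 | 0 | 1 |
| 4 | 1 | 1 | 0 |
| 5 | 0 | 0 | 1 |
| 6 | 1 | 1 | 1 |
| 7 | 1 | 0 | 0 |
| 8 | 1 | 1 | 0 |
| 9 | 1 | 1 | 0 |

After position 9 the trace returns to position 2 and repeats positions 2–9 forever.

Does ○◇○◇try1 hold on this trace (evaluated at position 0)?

The position after 0 is 1; ◇○◇try1 is true there.

Holds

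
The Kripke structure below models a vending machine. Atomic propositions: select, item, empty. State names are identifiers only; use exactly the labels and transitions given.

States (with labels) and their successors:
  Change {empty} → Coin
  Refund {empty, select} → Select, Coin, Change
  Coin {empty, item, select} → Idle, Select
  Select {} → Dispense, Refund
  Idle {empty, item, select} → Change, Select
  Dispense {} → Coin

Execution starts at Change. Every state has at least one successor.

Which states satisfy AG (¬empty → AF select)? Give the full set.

States satisfying ¬empty → AF select: {Change, Refund, Coin, Select, Idle, Dispense}.
States satisfying AG (¬empty → AF select): {Change, Refund, Coin, Select, Idle, Dispense}.

{Change, Refund, Coin, Select, Idle, Dispense}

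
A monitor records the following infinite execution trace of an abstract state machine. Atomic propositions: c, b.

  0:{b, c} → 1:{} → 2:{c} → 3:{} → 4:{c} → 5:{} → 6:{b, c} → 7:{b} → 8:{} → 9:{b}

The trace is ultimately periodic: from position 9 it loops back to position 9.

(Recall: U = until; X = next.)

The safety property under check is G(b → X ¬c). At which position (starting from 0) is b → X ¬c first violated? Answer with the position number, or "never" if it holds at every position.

b → X ¬c holds at every position 0..9, and those are all the positions the trace ever visits, so the invariant G(b → X ¬c) is never violated.

never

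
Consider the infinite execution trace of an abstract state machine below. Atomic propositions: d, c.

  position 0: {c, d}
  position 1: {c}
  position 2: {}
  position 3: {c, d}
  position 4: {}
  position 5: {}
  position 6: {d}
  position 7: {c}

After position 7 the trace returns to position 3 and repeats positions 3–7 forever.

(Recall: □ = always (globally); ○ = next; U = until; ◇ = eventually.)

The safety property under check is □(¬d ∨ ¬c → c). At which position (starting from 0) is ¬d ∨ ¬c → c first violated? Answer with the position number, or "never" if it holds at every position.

Check ¬d ∨ ¬c → c at each position in order: 0 ✓, 1 ✓.
At position 2 the labels are {}, so ¬d ∨ ¬c → c is false there. This is the first violation.

2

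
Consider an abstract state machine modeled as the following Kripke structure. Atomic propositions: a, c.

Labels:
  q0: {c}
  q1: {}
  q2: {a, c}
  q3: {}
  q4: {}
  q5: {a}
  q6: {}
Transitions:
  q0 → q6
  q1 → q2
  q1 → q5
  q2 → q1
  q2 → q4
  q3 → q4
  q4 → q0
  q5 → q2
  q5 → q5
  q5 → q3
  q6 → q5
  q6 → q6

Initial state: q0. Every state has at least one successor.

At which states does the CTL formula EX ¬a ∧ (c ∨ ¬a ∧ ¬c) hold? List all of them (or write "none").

States satisfying ¬a: {q0, q1, q3, q4, q6}.
States satisfying EX ¬a: {q0, q2, q3, q4, q5, q6}.
States satisfying ¬c: {q1, q3, q4, q5, q6}.
States satisfying ¬a ∧ ¬c: {q1, q3, q4, q6}.
States satisfying c ∨ ¬a ∧ ¬c: {q0, q1, q2, q3, q4, q6}.
States satisfying EX ¬a ∧ (c ∨ ¬a ∧ ¬c): {q0, q2, q3, q4, q6}.

{q0, q2, q3, q4, q6}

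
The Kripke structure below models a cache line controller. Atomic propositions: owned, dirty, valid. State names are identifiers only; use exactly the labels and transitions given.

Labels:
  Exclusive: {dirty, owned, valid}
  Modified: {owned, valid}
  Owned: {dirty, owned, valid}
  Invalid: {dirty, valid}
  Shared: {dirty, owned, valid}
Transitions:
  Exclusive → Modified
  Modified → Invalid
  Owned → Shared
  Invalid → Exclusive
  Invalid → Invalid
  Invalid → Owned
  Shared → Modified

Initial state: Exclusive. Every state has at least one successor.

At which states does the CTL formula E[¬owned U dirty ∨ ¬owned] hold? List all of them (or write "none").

{Exclusive, Owned, Invalid, Shared}

States satisfying ¬owned: {Invalid}.
States satisfying dirty ∨ ¬owned: {Exclusive, Owned, Invalid, Shared}.
States satisfying E[¬owned U dirty ∨ ¬owned]: {Exclusive, Owned, Invalid, Shared}.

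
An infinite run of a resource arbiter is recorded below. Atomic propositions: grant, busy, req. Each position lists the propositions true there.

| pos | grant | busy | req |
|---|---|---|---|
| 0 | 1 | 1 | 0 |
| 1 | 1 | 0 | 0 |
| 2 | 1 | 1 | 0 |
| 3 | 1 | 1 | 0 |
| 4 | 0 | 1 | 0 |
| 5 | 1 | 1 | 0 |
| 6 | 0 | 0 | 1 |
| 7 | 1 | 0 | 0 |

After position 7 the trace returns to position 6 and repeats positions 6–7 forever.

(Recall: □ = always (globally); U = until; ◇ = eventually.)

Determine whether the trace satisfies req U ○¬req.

Satisfied

Walking from position 0: ○¬req first holds at position 0, and req holds at every earlier position along the way, so req U ○¬req holds.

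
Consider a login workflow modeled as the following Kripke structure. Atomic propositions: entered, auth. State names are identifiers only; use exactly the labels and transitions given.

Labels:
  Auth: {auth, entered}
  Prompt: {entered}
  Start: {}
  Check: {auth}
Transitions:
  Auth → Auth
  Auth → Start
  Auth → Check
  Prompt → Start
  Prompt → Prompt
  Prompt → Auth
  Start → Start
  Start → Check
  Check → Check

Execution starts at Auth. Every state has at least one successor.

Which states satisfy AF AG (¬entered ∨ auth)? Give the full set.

{Auth, Start, Check}

States satisfying AG (¬entered ∨ auth): {Auth, Start, Check}.
States satisfying AF AG (¬entered ∨ auth): {Auth, Start, Check}.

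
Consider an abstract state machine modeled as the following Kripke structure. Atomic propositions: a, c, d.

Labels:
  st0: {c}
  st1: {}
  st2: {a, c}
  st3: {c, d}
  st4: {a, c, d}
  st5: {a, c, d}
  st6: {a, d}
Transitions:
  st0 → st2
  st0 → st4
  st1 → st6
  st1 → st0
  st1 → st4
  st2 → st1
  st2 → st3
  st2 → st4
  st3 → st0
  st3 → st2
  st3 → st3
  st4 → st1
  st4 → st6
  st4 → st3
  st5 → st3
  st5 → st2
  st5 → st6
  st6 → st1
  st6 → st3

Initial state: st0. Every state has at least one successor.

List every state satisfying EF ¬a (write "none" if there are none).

{st0, st1, st2, st3, st4, st5, st6}

States satisfying ¬a: {st0, st1, st3}.
States satisfying EF ¬a: {st0, st1, st2, st3, st4, st5, st6}.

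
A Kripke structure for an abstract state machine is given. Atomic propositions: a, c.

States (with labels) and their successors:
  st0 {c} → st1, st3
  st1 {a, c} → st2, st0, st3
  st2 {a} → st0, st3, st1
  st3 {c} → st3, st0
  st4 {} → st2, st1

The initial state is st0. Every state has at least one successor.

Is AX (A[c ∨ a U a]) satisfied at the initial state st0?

Does not hold

States satisfying A[c ∨ a U a]: {st1, st2}.
States satisfying AX (A[c ∨ a U a]): {st4}.
st0 ∉ Sat(AX (A[c ∨ a U a])).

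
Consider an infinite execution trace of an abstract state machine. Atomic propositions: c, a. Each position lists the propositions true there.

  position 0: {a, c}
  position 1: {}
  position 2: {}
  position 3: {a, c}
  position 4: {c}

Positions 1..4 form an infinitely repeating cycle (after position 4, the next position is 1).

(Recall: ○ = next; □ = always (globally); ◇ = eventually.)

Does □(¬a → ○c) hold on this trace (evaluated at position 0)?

No

¬a → ○c must hold at every position from 0 onward. It fails at position 1, so □(¬a → ○c) is false.
Positions where ¬a holds: 1, 2, 4.
Check ○c at each: 1→fails, 2→ok, 4→fails.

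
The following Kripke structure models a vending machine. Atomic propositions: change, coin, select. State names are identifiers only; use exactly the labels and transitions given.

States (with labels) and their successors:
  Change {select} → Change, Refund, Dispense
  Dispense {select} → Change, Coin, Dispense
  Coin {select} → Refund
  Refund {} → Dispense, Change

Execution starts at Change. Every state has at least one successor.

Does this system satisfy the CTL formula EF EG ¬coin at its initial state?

Yes

States satisfying EG ¬coin: {Change, Dispense, Coin, Refund}.
States satisfying EF EG ¬coin: {Change, Dispense, Coin, Refund}.
Some path from Change reaches a state where EG ¬coin holds.
Change ∈ Sat(EF EG ¬coin).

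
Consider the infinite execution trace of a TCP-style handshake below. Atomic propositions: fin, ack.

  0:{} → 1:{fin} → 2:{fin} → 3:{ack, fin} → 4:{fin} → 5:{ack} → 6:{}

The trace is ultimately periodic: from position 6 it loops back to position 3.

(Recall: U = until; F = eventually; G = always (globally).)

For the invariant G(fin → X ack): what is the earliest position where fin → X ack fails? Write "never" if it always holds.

1

Check fin → X ack at each position in order: 0 ✓.
At position 1 the labels are {fin} and the next position 2 has {fin}, so fin → X ack is false there. This is the first violation.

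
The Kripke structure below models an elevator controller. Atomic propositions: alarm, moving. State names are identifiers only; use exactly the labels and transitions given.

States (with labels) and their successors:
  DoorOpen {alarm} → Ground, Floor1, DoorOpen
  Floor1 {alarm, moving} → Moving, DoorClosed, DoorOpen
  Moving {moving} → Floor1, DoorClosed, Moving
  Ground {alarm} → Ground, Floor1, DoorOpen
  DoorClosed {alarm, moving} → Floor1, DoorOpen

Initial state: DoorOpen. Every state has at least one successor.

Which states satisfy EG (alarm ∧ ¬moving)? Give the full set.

{DoorOpen, Ground}

States satisfying alarm ∧ ¬moving: {DoorOpen, Ground}.
States satisfying EG (alarm ∧ ¬moving): {DoorOpen, Ground}.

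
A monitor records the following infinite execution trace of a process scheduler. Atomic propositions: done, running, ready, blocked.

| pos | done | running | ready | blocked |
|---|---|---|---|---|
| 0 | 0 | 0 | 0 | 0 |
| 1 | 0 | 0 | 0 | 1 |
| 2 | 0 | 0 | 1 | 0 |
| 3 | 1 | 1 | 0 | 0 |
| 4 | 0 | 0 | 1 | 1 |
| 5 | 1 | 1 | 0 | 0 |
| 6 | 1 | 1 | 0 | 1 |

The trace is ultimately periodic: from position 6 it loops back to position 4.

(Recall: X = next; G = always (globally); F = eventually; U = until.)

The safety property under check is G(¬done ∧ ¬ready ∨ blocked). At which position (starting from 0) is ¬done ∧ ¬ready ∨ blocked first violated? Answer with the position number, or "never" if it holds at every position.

Check ¬done ∧ ¬ready ∨ blocked at each position in order: 0 ✓, 1 ✓.
At position 2 the labels are {ready}, so ¬done ∧ ¬ready ∨ blocked is false there. This is the first violation.

2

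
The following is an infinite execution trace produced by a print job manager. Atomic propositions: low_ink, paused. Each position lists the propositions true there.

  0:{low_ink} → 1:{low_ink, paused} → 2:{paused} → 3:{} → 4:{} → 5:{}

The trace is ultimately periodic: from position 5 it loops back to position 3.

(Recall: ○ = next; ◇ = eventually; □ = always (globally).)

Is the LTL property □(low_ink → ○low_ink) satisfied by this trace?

low_ink → ○low_ink must hold at every position from 0 onward. It fails at position 1, so □(low_ink → ○low_ink) is false.
Positions where low_ink holds: 0, 1.
Check ○low_ink at each: 0→ok, 1→fails.

Violated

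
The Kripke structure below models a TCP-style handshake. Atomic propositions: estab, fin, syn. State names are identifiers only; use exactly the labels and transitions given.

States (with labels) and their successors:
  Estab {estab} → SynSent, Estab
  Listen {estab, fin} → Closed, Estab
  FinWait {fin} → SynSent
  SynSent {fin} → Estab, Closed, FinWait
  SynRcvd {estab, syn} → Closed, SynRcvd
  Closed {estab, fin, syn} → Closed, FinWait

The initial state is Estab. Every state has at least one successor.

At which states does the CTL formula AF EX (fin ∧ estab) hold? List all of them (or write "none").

{Listen, FinWait, SynSent, SynRcvd, Closed}

States satisfying EX (fin ∧ estab): {Listen, SynSent, SynRcvd, Closed}.
States satisfying AF EX (fin ∧ estab): {Listen, FinWait, SynSent, SynRcvd, Closed}.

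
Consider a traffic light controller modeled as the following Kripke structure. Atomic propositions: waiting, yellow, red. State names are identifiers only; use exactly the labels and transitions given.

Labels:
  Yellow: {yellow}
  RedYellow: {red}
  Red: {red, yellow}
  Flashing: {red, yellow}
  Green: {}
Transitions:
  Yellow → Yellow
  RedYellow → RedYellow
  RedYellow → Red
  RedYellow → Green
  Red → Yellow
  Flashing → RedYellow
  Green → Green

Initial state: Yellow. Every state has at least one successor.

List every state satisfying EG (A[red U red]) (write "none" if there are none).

{RedYellow, Flashing}

States satisfying A[red U red]: {RedYellow, Red, Flashing}.
States satisfying EG (A[red U red]): {RedYellow, Flashing}.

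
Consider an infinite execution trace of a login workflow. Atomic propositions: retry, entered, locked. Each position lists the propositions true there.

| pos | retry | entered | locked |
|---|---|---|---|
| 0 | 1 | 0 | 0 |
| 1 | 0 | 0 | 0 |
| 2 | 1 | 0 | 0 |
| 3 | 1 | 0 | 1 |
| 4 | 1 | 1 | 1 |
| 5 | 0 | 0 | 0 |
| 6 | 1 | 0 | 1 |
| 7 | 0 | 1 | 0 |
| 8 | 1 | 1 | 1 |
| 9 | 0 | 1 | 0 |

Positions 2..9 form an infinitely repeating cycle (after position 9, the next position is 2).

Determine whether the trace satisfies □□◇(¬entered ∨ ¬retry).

□◇(¬entered ∨ ¬retry) holds at every position 0..9, and those are all positions ever visited, so □□◇(¬entered ∨ ¬retry) holds.

Satisfied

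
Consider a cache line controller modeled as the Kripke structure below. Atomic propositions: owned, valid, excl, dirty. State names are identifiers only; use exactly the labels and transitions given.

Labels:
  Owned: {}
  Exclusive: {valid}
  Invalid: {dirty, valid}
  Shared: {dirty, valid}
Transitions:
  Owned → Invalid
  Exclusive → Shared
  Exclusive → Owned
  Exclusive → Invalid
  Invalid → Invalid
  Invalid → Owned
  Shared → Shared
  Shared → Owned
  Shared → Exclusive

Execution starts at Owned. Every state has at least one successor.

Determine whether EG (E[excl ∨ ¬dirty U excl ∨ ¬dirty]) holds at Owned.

States satisfying E[excl ∨ ¬dirty U excl ∨ ¬dirty]: {Owned, Exclusive}.
States satisfying EG (E[excl ∨ ¬dirty U excl ∨ ¬dirty]): ∅.
No suitable path/successor from Owned witnesses the formula.
Owned ∉ Sat(EG (E[excl ∨ ¬dirty U excl ∨ ¬dirty])).

Does not hold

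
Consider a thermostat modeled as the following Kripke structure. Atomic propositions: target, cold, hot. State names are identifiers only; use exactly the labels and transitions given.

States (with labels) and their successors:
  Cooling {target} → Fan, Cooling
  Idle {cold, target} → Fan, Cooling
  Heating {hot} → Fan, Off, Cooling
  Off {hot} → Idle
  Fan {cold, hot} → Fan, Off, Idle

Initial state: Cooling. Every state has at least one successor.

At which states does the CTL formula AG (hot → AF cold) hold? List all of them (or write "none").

States satisfying hot → AF cold: {Cooling, Idle, Off, Fan}.
States satisfying AG (hot → AF cold): {Cooling, Idle, Off, Fan}.

{Cooling, Idle, Off, Fan}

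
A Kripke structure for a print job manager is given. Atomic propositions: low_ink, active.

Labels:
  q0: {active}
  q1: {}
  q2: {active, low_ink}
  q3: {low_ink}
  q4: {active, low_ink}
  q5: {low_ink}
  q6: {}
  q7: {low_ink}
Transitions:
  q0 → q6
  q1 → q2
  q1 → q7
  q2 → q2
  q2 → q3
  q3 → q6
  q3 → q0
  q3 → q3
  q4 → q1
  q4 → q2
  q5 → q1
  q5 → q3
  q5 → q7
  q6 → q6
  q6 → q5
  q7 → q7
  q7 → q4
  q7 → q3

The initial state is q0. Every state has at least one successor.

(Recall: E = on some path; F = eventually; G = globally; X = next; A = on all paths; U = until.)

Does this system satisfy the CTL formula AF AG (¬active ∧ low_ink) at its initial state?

Does not hold

States satisfying AG (¬active ∧ low_ink): ∅.
States satisfying AF AG (¬active ∧ low_ink): ∅.
There is a path from q0 along which AG (¬active ∧ low_ink) never holds.
q0 ∉ Sat(AF AG (¬active ∧ low_ink)).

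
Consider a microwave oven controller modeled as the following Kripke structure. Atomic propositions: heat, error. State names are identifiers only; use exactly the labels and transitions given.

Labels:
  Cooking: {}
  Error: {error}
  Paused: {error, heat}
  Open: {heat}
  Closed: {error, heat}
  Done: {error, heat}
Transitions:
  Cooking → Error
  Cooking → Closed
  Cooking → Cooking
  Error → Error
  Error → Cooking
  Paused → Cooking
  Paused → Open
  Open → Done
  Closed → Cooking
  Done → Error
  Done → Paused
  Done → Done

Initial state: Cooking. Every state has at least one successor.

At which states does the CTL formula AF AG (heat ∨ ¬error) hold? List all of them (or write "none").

States satisfying AG (heat ∨ ¬error): ∅.
States satisfying AF AG (heat ∨ ¬error): ∅.

none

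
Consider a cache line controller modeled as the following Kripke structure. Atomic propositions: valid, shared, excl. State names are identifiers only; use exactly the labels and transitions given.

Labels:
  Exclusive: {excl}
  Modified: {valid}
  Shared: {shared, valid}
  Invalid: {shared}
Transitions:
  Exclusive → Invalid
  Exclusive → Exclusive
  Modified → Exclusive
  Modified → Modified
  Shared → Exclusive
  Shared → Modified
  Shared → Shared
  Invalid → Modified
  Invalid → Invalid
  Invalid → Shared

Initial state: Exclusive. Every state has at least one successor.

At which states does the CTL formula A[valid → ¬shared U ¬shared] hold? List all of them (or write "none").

{Exclusive, Modified}

States satisfying valid → ¬shared: {Exclusive, Modified, Invalid}.
States satisfying ¬shared: {Exclusive, Modified}.
States satisfying A[valid → ¬shared U ¬shared]: {Exclusive, Modified}.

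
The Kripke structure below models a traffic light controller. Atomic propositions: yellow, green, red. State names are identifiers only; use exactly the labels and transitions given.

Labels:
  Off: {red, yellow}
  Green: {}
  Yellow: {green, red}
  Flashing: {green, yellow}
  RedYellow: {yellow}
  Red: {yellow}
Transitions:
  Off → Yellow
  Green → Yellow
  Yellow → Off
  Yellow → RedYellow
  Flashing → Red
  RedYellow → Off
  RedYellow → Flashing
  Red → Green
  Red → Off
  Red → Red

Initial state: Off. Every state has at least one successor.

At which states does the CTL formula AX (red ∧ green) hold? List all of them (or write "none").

{Off, Green}

States satisfying red ∧ green: {Yellow}.
States satisfying AX (red ∧ green): {Off, Green}.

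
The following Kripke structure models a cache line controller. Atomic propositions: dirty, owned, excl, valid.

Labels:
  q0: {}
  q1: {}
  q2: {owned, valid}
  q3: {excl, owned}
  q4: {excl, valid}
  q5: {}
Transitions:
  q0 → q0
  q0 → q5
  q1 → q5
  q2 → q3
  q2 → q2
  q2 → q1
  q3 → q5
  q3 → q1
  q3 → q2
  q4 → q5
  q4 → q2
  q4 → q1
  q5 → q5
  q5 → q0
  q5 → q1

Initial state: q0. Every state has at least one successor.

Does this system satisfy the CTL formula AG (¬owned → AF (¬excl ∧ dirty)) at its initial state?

States satisfying ¬owned → AF (¬excl ∧ dirty): {q2, q3}.
States satisfying AG (¬owned → AF (¬excl ∧ dirty)): ∅.
q0 is reachable from q0 and violates ¬owned → AF (¬excl ∧ dirty), so AG fails at q0.
q0 ∉ Sat(AG (¬owned → AF (¬excl ∧ dirty))).

Violated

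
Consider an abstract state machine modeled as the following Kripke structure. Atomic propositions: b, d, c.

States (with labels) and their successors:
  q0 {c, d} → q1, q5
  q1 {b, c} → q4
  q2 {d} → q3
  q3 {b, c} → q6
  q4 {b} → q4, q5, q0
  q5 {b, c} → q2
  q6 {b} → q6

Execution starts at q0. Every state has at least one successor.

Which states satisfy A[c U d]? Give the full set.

States satisfying c: {q0, q1, q3, q5}.
States satisfying d: {q0, q2}.
States satisfying A[c U d]: {q0, q2, q5}.

{q0, q2, q5}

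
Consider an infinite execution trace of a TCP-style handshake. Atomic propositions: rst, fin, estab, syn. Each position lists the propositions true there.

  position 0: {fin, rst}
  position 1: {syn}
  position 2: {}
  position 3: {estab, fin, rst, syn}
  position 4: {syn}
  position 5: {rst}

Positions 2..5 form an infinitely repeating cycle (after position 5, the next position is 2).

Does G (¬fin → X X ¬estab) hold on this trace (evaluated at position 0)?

Violated

¬fin → X X ¬estab must hold at every position from 0 onward. It fails at position 1, so G (¬fin → X X ¬estab) is false.
Positions where ¬fin holds: 1, 2, 4, 5.
Check X X ¬estab at each: 1→fails, 2→ok, 4→ok, 5→fails.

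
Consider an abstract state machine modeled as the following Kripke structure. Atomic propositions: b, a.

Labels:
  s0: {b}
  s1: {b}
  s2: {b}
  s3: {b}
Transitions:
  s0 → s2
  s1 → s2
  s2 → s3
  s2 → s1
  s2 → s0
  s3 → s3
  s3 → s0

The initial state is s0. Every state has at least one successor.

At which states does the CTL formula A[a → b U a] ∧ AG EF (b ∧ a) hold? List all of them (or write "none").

none

States satisfying a → b: {s0, s1, s2, s3}.
States satisfying a: ∅.
States satisfying A[a → b U a]: ∅.
States satisfying EF (b ∧ a): ∅.
States satisfying AG EF (b ∧ a): ∅.
States satisfying A[a → b U a] ∧ AG EF (b ∧ a): ∅.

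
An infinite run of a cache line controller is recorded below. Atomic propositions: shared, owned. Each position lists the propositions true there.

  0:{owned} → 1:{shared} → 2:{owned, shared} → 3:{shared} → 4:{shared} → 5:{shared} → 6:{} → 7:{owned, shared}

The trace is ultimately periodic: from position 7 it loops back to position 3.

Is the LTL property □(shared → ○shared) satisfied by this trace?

shared → ○shared must hold at every position from 0 onward. It fails at position 5, so □(shared → ○shared) is false.
Positions where shared holds: 1, 2, 3, 4, 5, 7.
Check ○shared at each: 1→ok, 2→ok, 3→ok, 4→ok, 5→fails, 7→ok.

Violated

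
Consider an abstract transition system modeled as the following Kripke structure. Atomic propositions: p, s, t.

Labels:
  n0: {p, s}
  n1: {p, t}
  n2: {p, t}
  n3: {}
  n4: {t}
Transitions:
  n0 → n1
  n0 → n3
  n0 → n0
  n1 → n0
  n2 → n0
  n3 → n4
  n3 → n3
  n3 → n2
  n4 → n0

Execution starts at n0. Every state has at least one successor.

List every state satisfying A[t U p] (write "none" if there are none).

States satisfying t: {n1, n2, n4}.
States satisfying p: {n0, n1, n2}.
States satisfying A[t U p]: {n0, n1, n2, n4}.

{n0, n1, n2, n4}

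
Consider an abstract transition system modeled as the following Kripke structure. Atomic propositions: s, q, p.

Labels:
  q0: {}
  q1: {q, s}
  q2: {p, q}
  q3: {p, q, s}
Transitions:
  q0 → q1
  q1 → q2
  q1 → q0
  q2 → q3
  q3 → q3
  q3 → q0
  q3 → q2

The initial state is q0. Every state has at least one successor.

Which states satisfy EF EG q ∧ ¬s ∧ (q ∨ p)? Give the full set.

States satisfying EG q: {q1, q2, q3}.
States satisfying EF EG q: {q0, q1, q2, q3}.
States satisfying ¬s: {q0, q2}.
States satisfying q ∨ p: {q1, q2, q3}.
States satisfying ¬s ∧ (q ∨ p): {q2}.
States satisfying EF EG q ∧ ¬s ∧ (q ∨ p): {q2}.

{q2}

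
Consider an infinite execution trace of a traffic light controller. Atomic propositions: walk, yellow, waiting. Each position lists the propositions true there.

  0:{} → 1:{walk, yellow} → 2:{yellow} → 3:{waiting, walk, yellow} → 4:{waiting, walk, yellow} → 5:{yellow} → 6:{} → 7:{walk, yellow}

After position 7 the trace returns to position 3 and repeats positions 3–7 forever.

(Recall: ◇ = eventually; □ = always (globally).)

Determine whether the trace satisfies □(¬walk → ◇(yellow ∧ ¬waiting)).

¬walk → ◇(yellow ∧ ¬waiting) holds at every position 0..7, and those are all positions ever visited, so □(¬walk → ◇(yellow ∧ ¬waiting)) holds.
Positions where ¬walk holds: 0, 2, 5, 6.
Check ◇(yellow ∧ ¬waiting) at each: 0→ok, 2→ok, 5→ok, 6→ok.

Holds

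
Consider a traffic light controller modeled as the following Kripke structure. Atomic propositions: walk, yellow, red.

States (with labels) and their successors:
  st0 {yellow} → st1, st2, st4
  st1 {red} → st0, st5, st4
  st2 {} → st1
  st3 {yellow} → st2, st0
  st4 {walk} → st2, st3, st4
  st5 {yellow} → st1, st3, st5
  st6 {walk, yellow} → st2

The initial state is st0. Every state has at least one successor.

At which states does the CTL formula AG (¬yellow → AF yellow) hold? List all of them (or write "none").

none

States satisfying ¬yellow → AF yellow: {st0, st3, st5, st6}.
States satisfying AG (¬yellow → AF yellow): ∅.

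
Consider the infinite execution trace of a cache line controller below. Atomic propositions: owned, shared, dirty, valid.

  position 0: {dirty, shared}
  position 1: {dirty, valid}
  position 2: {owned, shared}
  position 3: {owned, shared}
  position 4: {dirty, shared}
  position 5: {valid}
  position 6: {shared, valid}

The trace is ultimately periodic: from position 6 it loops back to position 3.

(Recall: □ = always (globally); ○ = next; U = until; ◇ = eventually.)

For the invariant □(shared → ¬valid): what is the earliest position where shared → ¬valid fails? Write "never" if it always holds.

Check shared → ¬valid at each position in order: 0 ✓, 1 ✓, 2 ✓, 3 ✓, 4 ✓, 5 ✓.
At position 6 the labels are {shared, valid}, so shared → ¬valid is false there. This is the first violation.

6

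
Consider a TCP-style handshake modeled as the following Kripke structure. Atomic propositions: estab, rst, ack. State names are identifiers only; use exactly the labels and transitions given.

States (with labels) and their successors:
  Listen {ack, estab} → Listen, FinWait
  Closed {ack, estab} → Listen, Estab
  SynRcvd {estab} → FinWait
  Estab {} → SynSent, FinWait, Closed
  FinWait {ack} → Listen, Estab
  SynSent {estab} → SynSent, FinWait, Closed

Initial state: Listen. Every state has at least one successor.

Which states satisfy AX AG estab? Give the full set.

States satisfying AG estab: ∅.
States satisfying AX AG estab: ∅.

none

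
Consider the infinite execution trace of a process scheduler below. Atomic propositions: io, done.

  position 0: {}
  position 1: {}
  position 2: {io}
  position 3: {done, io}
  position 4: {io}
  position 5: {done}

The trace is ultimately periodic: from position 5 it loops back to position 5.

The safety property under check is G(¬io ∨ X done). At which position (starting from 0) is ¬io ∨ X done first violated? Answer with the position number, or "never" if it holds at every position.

3

Check ¬io ∨ X done at each position in order: 0 ✓, 1 ✓, 2 ✓.
At position 3 the labels are {done, io} and the next position 4 has {io}, so ¬io ∨ X done is false there. This is the first violation.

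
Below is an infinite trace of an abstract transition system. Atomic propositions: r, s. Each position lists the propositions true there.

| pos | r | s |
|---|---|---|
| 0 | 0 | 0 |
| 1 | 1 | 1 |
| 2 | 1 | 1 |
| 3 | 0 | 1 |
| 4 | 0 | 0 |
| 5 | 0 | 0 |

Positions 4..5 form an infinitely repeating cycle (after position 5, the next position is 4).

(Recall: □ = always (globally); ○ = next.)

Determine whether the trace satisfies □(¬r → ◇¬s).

Holds

¬r → ◇¬s holds at every position 0..5, and those are all positions ever visited, so □(¬r → ◇¬s) holds.
Positions where ¬r holds: 0, 3, 4, 5.
Check ◇¬s at each: 0→ok, 3→ok, 4→ok, 5→ok.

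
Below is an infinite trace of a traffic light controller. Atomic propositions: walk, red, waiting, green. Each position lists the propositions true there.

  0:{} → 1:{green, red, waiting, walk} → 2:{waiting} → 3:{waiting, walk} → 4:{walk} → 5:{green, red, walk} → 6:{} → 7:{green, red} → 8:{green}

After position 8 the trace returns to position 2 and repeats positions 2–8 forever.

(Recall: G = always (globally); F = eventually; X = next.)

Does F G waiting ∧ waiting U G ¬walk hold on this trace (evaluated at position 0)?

No

G waiting is false at every position 0..8, so it never becomes true and F G waiting fails.
Walking from position 0: at position 0, G ¬walk has not yet held and waiting fails, so waiting U G ¬walk is false.
At position 0: F G waiting is false; waiting U G ¬walk is false; so F G waiting ∧ waiting U G ¬walk is false.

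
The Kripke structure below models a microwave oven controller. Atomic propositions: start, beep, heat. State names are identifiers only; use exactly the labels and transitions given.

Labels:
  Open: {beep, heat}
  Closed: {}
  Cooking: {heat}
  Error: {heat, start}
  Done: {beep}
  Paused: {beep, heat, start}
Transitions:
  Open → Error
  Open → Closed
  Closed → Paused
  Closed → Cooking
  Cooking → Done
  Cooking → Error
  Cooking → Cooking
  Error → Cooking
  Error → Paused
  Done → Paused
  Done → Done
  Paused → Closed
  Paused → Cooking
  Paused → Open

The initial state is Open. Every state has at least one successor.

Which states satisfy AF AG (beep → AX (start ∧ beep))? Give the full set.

States satisfying AG (beep → AX (start ∧ beep)): ∅.
States satisfying AF AG (beep → AX (start ∧ beep)): ∅.

none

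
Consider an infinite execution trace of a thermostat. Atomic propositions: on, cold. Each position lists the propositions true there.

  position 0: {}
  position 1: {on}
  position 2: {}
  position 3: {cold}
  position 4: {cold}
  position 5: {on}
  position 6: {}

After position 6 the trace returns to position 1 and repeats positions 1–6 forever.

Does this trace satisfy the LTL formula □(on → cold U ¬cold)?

Holds

on → cold U ¬cold holds at every position 0..6, and those are all positions ever visited, so □(on → cold U ¬cold) holds.
Positions where on holds: 1, 5.
Check cold U ¬cold at each: 1→ok, 5→ok.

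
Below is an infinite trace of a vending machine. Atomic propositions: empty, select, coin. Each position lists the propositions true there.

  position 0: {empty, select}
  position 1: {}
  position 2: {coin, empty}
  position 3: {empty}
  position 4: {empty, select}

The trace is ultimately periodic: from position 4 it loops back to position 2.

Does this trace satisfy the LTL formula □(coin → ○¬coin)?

coin → ○¬coin holds at every position 0..4, and those are all positions ever visited, so □(coin → ○¬coin) holds.
Positions where coin holds: 2.
Check ○¬coin at each: 2→ok.

Yes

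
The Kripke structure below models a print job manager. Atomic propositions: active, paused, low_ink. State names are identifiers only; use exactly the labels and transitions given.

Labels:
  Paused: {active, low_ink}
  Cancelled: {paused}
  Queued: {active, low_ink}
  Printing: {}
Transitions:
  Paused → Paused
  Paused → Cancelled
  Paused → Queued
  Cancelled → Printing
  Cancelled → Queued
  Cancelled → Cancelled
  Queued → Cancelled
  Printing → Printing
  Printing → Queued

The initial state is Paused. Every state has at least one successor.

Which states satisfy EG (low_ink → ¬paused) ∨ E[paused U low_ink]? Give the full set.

{Paused, Cancelled, Queued, Printing}

States satisfying low_ink → ¬paused: {Paused, Cancelled, Queued, Printing}.
States satisfying EG (low_ink → ¬paused): {Paused, Cancelled, Queued, Printing}.
States satisfying paused: {Cancelled}.
States satisfying low_ink: {Paused, Queued}.
States satisfying E[paused U low_ink]: {Paused, Cancelled, Queued}.
States satisfying EG (low_ink → ¬paused) ∨ E[paused U low_ink]: {Paused, Cancelled, Queued, Printing}.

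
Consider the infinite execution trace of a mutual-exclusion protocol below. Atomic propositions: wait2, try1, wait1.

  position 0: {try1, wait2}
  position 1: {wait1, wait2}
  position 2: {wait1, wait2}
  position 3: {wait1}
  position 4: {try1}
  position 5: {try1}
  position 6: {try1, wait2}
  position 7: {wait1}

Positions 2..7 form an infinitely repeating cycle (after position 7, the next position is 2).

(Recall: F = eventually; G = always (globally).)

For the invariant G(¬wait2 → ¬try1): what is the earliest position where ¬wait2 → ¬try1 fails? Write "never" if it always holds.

4

Check ¬wait2 → ¬try1 at each position in order: 0 ✓, 1 ✓, 2 ✓, 3 ✓.
At position 4 the labels are {try1}, so ¬wait2 → ¬try1 is false there. This is the first violation.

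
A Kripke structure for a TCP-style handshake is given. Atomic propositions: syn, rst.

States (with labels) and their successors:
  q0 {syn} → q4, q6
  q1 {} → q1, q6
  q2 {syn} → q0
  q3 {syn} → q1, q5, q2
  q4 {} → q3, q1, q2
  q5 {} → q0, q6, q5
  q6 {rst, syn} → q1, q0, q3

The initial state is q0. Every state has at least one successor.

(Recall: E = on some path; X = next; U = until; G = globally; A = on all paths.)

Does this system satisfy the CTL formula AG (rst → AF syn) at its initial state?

States satisfying rst → AF syn: {q0, q1, q2, q3, q4, q5, q6}.
States satisfying AG (rst → AF syn): {q0, q1, q2, q3, q4, q5, q6}.
Every state reachable from q0 satisfies rst → AF syn.
q0 ∈ Sat(AG (rst → AF syn)).

Satisfied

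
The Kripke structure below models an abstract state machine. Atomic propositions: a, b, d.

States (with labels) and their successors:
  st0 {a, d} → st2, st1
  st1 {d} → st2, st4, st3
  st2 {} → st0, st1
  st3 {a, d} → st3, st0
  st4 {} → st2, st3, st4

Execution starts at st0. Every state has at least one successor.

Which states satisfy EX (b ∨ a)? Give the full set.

{st1, st2, st3, st4}

States satisfying b ∨ a: {st0, st3}.
States satisfying EX (b ∨ a): {st1, st2, st3, st4}.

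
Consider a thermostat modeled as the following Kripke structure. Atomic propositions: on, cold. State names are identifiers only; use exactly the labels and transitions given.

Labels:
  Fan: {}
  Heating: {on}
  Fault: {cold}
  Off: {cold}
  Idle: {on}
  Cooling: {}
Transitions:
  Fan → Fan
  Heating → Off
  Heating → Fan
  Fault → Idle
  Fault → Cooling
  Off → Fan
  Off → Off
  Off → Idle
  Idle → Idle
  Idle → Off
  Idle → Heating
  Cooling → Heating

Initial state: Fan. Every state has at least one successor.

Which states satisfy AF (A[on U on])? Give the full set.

States satisfying A[on U on]: {Heating, Idle}.
States satisfying AF (A[on U on]): {Heating, Fault, Idle, Cooling}.

{Heating, Fault, Idle, Cooling}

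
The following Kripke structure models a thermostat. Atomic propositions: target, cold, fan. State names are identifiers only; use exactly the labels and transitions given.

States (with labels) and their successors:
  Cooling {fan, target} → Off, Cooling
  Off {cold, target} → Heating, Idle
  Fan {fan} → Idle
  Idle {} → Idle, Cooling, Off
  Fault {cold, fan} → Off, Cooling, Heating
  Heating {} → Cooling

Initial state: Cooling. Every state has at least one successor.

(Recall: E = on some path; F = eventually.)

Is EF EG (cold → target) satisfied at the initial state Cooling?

Satisfied

States satisfying EG (cold → target): {Cooling, Off, Fan, Idle, Heating}.
States satisfying EF EG (cold → target): {Cooling, Off, Fan, Idle, Fault, Heating}.
Some path from Cooling reaches a state where EG (cold → target) holds.
Cooling ∈ Sat(EF EG (cold → target)).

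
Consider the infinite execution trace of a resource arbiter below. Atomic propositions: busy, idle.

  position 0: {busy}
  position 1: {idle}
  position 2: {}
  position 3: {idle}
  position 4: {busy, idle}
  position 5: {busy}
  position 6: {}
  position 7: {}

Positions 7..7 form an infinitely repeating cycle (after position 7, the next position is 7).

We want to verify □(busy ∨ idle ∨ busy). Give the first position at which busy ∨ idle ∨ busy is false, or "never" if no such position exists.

Check busy ∨ idle ∨ busy at each position in order: 0 ✓, 1 ✓.
At position 2 the labels are {}, so busy ∨ idle ∨ busy is false there. This is the first violation.

2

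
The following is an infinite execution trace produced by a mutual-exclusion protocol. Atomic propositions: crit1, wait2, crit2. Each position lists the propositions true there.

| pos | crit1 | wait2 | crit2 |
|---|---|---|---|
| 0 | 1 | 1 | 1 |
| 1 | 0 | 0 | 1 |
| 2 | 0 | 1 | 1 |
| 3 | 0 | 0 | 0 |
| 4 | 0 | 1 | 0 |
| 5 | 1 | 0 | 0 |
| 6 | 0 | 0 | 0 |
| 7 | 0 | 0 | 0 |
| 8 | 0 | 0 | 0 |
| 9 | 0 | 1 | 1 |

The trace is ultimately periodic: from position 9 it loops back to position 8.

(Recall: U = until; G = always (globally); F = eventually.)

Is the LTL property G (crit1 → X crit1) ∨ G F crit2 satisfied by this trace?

Satisfied

crit1 → X crit1 must hold at every position from 0 onward. It fails at position 0, so G (crit1 → X crit1) is false.
Positions where crit1 holds: 0, 5.
Check X crit1 at each: 0→fails, 5→fails.
F crit2 holds at every position 0..9, and those are all positions ever visited, so G F crit2 holds.
At position 0: G (crit1 → X crit1) is false; G F crit2 is true; so G (crit1 → X crit1) ∨ G F crit2 is true.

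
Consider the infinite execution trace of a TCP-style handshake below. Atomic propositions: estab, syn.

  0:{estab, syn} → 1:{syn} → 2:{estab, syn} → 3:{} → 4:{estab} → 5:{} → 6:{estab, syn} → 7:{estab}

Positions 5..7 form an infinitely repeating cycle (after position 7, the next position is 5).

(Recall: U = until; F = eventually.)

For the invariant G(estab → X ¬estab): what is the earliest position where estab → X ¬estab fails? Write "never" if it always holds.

Check estab → X ¬estab at each position in order: 0 ✓, 1 ✓, 2 ✓, 3 ✓, 4 ✓, 5 ✓.
At position 6 the labels are {estab, syn} and the next position 7 has {estab}, so estab → X ¬estab is false there. This is the first violation.

6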